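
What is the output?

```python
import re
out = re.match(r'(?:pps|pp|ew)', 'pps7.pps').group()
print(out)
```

The regex engine tests alternatives in the order written; an earlier branch that matches wins even if a later one would match more.
With `match`, the pattern is implicitly anchored at the beginning.
The match spans [0:3] → 'pps'.

pps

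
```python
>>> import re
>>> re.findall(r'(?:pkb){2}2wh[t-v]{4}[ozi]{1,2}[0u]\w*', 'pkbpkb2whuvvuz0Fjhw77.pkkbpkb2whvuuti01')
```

No capturing groups, so `findall` returns the 1 full match string.

['pkbpkb2whuvvuz0Fjhw77']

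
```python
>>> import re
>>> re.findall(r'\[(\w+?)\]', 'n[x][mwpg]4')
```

['x', 'mwpg']

With a single group, `findall` returns only what that group captured — 2 items.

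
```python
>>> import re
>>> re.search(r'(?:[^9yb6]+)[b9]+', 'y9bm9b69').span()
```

The match spans [3:6] → 'm9b'.

(3, 6)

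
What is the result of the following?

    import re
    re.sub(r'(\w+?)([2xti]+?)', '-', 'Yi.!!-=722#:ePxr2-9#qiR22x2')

`sub` substitutes '-' at each match site.

'-.!!-=-2#:---9#---2'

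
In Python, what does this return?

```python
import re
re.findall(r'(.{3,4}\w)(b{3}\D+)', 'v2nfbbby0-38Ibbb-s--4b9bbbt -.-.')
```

[('v2nf', 'bbby'), ('0-38I', 'bbb-s--')]

Pattern: 3 to 4 of any character, then a word character (captured); then exactly 3 of a literal 'b', then one or more of a non-digit (captured).
Walking the string: at [0:8] match 'v2nfbbby', groups = ('v2nf', 'bbby'); at [8:20] match '0-38Ibbb-s--', groups = ('0-38I', 'bbb-s--').
2 groups means each result is a tuple of 2 captured strings — 2 here.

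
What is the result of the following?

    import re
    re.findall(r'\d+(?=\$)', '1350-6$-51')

The `(?=…)`/`(?<=…)` assertion just peeks at neighbouring text; it doesn't advance the match position.
`findall` yields the raw match text (1 of them) because the pattern has no groups.

['6']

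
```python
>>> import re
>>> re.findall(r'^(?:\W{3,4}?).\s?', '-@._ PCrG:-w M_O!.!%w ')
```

This matches anchored at the start of the string; then 3 to 4 of a non-word character (lazy) (non-capturing group); then any character, then optionally whitespace.
Scanning left to right: at [0:5] → '-@._ '.
With no groups in the pattern, `findall` gives back each whole match — 1 here.

['-@._ ']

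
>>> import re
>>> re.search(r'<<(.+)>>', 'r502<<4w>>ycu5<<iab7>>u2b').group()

'<<4w>>ycu5<<iab7>>'

Unlike `match`, `search` isn't anchored — it looks for the pattern anywhere in the string.
The match spans [4:22] → '<<4w>>ycu5<<iab7>>'.
Captured: group 1 = '4w>>ycu5<<iab7'.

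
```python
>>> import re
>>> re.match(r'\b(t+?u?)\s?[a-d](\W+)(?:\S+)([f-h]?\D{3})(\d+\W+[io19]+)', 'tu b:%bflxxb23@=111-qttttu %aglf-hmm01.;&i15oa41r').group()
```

'tu b:%bflxxb23@=111'

Pattern: a word boundary (`\b`, zero-width); then one or more of the literal 't' (lazy), then optionally the literal 'u' (captured); then optionally whitespace, then a character in [a-d]; then one or more of a non-word character (captured); then one or more of a non-whitespace character (non-capturing group); then optionally a character in [f-h], then exactly 3 of a non-digit (captured); then one or more of a digit, then one or more of a non-word character, then one or more of one of [io19] (captured).
`re.match` won't scan ahead — the pattern has to work from the very first character.
The match spans [0:19] → 'tu b:%bflxxb23@=111'.
Captured: group 1 = 'tu', group 2 = ':%', group 3 = 'xxb', group 4 = '23@=111'.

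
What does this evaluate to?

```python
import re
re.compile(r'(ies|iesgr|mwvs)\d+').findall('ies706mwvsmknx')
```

Because there's exactly one group, `findall` drops the full match and keeps group 1 from the one hit.

['ies']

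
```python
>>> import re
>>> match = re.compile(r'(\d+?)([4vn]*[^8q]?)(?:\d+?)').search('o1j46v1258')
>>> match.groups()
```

The match spans [1:4] → '1j4'.
Captured: group 1 = '1', group 2 = 'j'.

('1', 'j')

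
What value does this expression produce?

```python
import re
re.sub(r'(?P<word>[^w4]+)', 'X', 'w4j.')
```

'w4X'

Each match is replaced by 'X'.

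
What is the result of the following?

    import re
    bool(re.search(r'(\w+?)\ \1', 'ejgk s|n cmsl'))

After group 1 captures some text, `\1` only succeeds where that same text appears again.
`re.search` tries every starting position until one works.
Here the pattern never matches, so the call returns None, and `bool(None)` is False.

False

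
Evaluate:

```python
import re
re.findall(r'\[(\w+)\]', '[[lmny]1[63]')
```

Scanning left to right: at [1:7] match '[lmny]', group 1 = 'lmny'; at [8:12] match '[63]', group 1 = '63'.
With a single group, `findall` returns only what that group captured — 2 items.

['lmny', '63']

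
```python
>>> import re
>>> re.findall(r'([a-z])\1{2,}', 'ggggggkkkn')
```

['g', 'k']

A backreference is literal: `\1` must see the identical characters the first group matched.
Scanning left to right: at [0:6] match 'gggggg', group 1 = 'g'; at [6:9] match 'kkk', group 1 = 'k'.
With a single group, `findall` returns only what that group captured — 2 items.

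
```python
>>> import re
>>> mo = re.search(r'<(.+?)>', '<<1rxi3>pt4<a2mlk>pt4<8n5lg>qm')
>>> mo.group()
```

Lazy quantifiers expand one character at a time until the remainder of the pattern can match.
`search` walks the string left to right and returns the first match it finds.
The match spans [0:8] → '<<1rxi3>'.
Captured: group 1 = '<1rxi3'.

'<<1rxi3>'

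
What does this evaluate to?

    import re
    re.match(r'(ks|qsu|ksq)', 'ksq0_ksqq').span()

(0, 2)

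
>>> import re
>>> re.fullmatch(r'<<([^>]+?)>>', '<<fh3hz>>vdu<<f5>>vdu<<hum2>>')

`re.fullmatch` requires the pattern to consume the entire string.
Here there's no way to consume every character, so the call returns None.

None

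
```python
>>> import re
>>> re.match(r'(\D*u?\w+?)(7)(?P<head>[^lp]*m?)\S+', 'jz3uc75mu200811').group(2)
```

'7'

The match spans [0:15] → 'jz3uc75mu200811'.
Captured: group 1 = 'jz3uc', group 2 = '7', group 3 = '5mu20081'.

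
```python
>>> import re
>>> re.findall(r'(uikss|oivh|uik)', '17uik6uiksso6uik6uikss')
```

Alternation tries branches left to right and keeps the first one that lets the overall match succeed at that position.
One capturing group, so `findall` returns just the captured substring from each match — 4 in all.

['uik', 'uikss', 'uik', 'uikss']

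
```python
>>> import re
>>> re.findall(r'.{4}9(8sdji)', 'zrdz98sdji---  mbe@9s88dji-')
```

['8sdji']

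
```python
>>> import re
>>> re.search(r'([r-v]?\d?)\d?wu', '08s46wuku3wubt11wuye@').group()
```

's46wu'

This matches optionally a character in [r-v], then optionally a digit (captured); then optionally a digit, then the literal 'wu'.
The match spans [2:7] → 's46wu'.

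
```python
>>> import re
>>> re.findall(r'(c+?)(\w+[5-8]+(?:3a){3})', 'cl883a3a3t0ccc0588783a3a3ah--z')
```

Pattern: one or more of a literal 'c' (lazy) (captured); then one or more of a word character, then one or more of a character in [5-8], then the literal '3a' repeated 3 times (captured).
2 groups means the one result is a tuple of 2 captured strings — 1 here.

[('c', 'l883a3a3t0ccc0588783a3a3a')]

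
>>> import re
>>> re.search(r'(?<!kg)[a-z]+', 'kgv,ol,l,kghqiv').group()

A negative assertion filters positions out without eating any characters.
`re.search` scans for the first position where the pattern succeeds.
The match spans [0:3] → 'kgv'.

'kgv'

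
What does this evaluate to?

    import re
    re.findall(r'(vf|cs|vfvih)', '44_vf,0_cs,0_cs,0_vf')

Matches: at [3:5] match 'vf', group 1 = 'vf'; at [8:10] match 'cs', group 1 = 'cs'; at [13:15] match 'cs', group 1 = 'cs'; at [18:20] match 'vf', group 1 = 'vf'.
`findall` collects group 1 from each match (4 total).

['vf', 'cs', 'cs', 'vf']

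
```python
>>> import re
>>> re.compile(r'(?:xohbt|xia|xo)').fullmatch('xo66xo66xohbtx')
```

None

`re.fullmatch` is like wrapping the pattern in `^…$` (in single-line mode).
Here the pattern can't cover the whole string, so the call returns None.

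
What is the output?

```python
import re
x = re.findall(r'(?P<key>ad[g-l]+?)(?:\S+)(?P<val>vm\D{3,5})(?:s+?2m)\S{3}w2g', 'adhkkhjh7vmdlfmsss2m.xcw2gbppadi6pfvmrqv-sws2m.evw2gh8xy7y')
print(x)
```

This matches the literal 'ad', then one or more of a character in [g-l] (lazy) (captured as 'key'); then one or more of a non-whitespace character (non-capturing group); then the literal 'vm', then 3 to 5 of a non-digit (captured as 'val'); then one or more of the literal 's' (lazy), then the literal '2m' (non-capturing group); then exactly 3 of a non-whitespace character, then the literal 'w2g'.
Because the quantifier is non-greedy, it stops expanding at the earliest point where the rest of the pattern can succeed.
Walking the string: at [0:26] match 'adhkkhjh7vmdlfmsss2m.xcw2g', groups = ('adh', 'vmdlfms').
Multiple groups make `findall` return tuples — one 2-tuple for the one match.

[('adh', 'vmdlfms')]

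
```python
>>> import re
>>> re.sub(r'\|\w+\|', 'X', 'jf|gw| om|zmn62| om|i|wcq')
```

`sub` substitutes 'X' at each match site.

'jfX omX omXwcq'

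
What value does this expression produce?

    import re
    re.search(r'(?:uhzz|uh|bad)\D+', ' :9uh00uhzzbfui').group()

'uhzzbfui'

The match spans [7:15] → 'uhzzbfui'.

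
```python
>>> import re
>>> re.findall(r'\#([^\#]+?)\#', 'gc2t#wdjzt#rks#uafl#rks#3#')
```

['wdjzt', 'uafl', '3']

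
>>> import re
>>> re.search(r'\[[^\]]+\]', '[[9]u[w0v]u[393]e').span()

The match spans [0:4] → '[[9]'.

(0, 4)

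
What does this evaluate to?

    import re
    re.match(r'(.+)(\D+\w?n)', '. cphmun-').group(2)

'un'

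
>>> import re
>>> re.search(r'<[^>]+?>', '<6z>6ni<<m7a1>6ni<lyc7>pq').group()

`search` walks the string left to right and returns the first match it finds.
The match spans [0:4] → '<6z>'.

'<6z>'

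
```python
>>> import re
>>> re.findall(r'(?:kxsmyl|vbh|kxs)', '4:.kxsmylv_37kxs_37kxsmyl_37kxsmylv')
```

Alternation tries branches left to right and keeps the first one that lets the overall match succeed at that position.
With no groups in the pattern, `findall` gives back each whole match — 4 here.

['kxsmyl', 'kxs', 'kxsmyl', 'kxsmyl']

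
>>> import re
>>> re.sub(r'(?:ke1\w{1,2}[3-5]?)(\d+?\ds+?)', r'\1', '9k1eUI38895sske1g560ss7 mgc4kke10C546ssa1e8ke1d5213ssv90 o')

'9k1eUI38895ss60ss7 mgc4k46ssa1e8213ssv90 o'

The pattern matches the literal 'ke1', then 1 to 2 of a word character, then optionally a character in [3-5] (non-capturing group); then one or more of a digit (lazy), then a digit, then one or more of a literal 's' (lazy) (captured).
`\1` in the replacement pulls in group 1's text for each match.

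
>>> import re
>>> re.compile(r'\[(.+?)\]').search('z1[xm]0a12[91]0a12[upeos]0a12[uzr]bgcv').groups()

('xm',)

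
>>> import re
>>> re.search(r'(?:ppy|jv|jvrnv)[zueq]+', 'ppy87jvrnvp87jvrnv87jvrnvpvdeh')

None

`search` walks the string left to right and returns the first match it finds.
Here the pattern never matches, so the call returns None.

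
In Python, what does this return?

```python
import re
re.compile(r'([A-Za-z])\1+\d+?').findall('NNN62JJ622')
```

['N', 'J']

A backreference is literal: `\1` must see the identical characters the first group matched.
One capturing group, so `findall` returns just the captured substring from each match — 2 in all.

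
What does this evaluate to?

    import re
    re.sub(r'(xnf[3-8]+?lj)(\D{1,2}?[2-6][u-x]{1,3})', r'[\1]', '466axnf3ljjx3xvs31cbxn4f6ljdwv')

`\1` in the replacement pulls in group 1's text for each match.

'466a[xnf3lj]s31cbxn4f6ljdwv'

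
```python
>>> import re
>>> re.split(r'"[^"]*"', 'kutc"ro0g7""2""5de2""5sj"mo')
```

Matches to split on: at [4:11] → '"ro0g7"'; at [11:14] → '"2"'; at [14:20] → '"5de2"'; at [20:25] → '"5sj"'.
`split` removes every match and returns the 5 fragments in between.

['kutc', '', '', '', 'mo']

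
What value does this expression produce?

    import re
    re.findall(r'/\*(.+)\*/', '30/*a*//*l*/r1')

['a*//*l']

Walking the string: at [2:12] match '/*a*//*l*/', group 1 = 'a*//*l'.
Because there's exactly one group, `findall` drops the full match and keeps group 1 from the one hit.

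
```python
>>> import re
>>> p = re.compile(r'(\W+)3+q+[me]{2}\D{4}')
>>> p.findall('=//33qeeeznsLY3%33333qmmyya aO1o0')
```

['=//', '%']

Pattern: one or more of a non-word character (captured); then one or more of a literal '3'; then one or more of a literal 'q', then exactly 2 of one of [me], then exactly 4 of a non-digit.
Scanning left to right: at [0:12] match '=//33qeeezns', group 1 = '=//'; at [15:28] match '%33333qmmyya ', group 1 = '%'.
Because there's exactly one group, `findall` drops the full match and keeps group 1 from each hit.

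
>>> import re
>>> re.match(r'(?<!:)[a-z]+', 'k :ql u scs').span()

(0, 1)

The negative lookahead/lookbehind blocks any match where the forbidden context is present.
`re.match` only tries the pattern at the start of the string.
The match spans [0:1] → 'k'.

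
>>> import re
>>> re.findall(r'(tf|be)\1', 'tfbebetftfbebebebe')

['be', 'tf', 'be', 'be']

The backreference `\1` re-matches whatever the first group consumed, character for character.
With a single group, `findall` returns only what that group captured — 4 items.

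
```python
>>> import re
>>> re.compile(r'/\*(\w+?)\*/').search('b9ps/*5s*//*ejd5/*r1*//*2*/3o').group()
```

'/*5s*/'

`search` walks the string left to right and returns the first match it finds.
The match spans [4:10] → '/*5s*/'.
Captured: group 1 = '5s'.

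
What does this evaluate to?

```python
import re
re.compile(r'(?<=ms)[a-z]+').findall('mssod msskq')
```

['sod', 'skq']

The positive lookaround only admits positions where the adjacent text matches; those characters stay outside the span.
`findall` yields the raw match text (2 of them) because the pattern has no groups.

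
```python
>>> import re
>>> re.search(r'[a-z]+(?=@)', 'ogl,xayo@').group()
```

The `(?=…)`/`(?<=…)` assertion just peeks at neighbouring text; it doesn't advance the match position.
The match spans [4:8] → 'xayo'.

'xayo'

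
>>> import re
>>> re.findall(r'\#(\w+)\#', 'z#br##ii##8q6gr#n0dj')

One capturing group, so `findall` returns just the captured substring from each match — 3 in all.

['br', 'ii', '8q6gr']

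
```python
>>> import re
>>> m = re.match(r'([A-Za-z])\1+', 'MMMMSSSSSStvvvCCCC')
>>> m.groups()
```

('M',)

`\1` has to match the exact text group 1 already captured.
`re.match` won't scan ahead — the pattern has to work from the very first character.
The match spans [0:4] → 'MMMM'.
Captured: group 1 = 'M'.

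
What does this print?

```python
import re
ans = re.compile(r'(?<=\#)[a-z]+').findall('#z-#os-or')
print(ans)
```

['z', 'os']

The lookaround is zero-width — it requires the adjacent text to match without consuming it, so the asserted text isn't part of the match.
Walking the string: at [1:2] → 'z'; at [4:6] → 'os'.
Since nothing is captured, `findall` lists the 2 matched substrings directly.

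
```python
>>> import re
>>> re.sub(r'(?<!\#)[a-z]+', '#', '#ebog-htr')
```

Because the assertion is negative and zero-width, positions next to the forbidden text are skipped.
Matches: at [2:5] → 'bog'; at [6:9] → 'htr'.
Every occurrence is swapped for '#'.

'#e#-#'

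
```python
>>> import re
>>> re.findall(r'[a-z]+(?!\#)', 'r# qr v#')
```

['qr']

The negative lookaround is zero-width — it rules out positions where the adjacent text would match, without consuming anything.
Walking the string: at [3:5] → 'qr'.
`findall` yields the raw match text (1 of them) because the pattern has no groups.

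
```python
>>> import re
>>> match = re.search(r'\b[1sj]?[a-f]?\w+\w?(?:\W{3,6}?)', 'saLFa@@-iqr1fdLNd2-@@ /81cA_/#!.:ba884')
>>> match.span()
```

This matches a word boundary (`\b`, zero-width); then optionally one of [1sj], then optionally a character in [a-f]; then one or more of a word character, then optionally a word character; then 3 to 6 of a non-word character (lazy) (non-capturing group).
`re.search` scans for the first position where the pattern succeeds.
The match spans [0:8] → 'saLFa@@-'.

(0, 8)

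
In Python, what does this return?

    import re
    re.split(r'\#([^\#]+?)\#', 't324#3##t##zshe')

['t324', '3', '', 't', '#zshe']

Matches to split on: at [4:7] → '#3#'; at [7:10] → '#t#'.
With a capturing group present, the delimiter's captured portion is kept in the result list.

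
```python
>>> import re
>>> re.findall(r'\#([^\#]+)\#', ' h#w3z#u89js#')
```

['w3z']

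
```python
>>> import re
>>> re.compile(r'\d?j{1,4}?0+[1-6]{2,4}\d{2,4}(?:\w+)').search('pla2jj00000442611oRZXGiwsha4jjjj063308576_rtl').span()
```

(3, 45)

Pattern: optionally a digit, then 1 to 4 of a literal 'j' (lazy), then one or more of the literal '0'; then 2 to 4 of a character in [1-6], then 2 to 4 of a digit; then one or more of a word character (non-capturing group).
`re.search` tries every starting position until one works.
The match spans [3:45] → '2jj00000442611oRZXGiwsha4jjjj063308576_rtl'.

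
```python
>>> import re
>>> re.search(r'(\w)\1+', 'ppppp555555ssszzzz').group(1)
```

The backreference `\1` re-matches whatever the first group consumed, character for character.
`re.search` scans for the first position where the pattern succeeds.
The match spans [0:5] → 'ppppp'.
Captured: group 1 = 'p'.

'p'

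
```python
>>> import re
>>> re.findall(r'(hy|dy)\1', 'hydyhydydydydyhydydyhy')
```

['dy', 'dy', 'dy']

`\1` is not a pattern — it's the concrete string captured by group 1, re-applied verbatim.
With a single group, `findall` returns only what that group captured — 3 items.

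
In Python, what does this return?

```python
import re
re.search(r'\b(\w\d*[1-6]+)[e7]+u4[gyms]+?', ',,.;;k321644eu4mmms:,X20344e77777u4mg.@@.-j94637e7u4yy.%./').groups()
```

('k321644',)

This matches a word boundary (`\b`, zero-width); then a word character, then zero or more of a digit, then one or more of a character in [1-6] (captured); then one or more of one of [e7], then the literal 'u4'; then one or more of one of [gyms] (lazy).
Unlike `match`, `search` isn't anchored — it looks for the pattern anywhere in the string.
The match spans [5:16] → 'k321644eu4m'.
Captured: group 1 = 'k321644'.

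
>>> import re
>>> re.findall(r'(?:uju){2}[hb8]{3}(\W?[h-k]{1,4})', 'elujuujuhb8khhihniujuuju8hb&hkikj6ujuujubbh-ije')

This matches the literal 'uju' repeated 2 times, then exactly 3 of one of [hb8]; then optionally a non-word character, then 1 to 4 of a character in [h-k] (captured).
Scanning left to right: at [2:15] match 'ujuujuhb8khhi', group 1 = 'khhi'; at [18:32] match 'ujuuju8hb&hkik', group 1 = '&hkik'; at [34:46] match 'ujuujubbh-ij', group 1 = '-ij'.
`findall` collects group 1 from each match (3 total).

['khhi', '&hkik', '-ij']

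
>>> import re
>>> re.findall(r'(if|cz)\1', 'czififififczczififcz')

['if', 'if', 'cz', 'if']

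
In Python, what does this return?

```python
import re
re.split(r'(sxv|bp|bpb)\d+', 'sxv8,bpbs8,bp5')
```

The group in the pattern means `split` returns the separators' captures alongside the pieces.

['', 'sxv', ',bpbs8,', 'bp', '']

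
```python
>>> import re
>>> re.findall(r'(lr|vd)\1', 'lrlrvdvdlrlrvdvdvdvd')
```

['lr', 'vd', 'lr', 'vd', 'vd']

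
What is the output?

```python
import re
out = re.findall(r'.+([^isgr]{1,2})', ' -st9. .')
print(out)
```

['.']

This matches one or more of any character; then 1 to 2 of any character except [isgr] (captured).
Scanning left to right: at [0:8] match ' -st9. .', group 1 = '.'.
One capturing group, so `findall` returns just the captured substring from the one match — 1 in all.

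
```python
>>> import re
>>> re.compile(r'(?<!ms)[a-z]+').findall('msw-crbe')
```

Because the assertion is negative and zero-width, positions next to the forbidden text are skipped.
With no groups in the pattern, `findall` gives back each whole match — 2 here.

['msw', 'crbe']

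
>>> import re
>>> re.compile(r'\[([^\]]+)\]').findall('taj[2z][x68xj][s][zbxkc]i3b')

['2z', 'x68xj', 's', 'zbxkc']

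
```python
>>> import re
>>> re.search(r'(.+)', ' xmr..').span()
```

(0, 6)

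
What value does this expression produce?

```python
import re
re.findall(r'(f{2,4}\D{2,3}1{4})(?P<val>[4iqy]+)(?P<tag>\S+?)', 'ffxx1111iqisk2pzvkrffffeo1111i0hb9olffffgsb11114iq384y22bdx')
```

[('ffxx1111', 'iqi', 's'), ('ffffeo1111', 'i', '0'), ('ffffgsb1111', '4iq', '3')]

Pattern: 2 to 4 of the literal 'f', then 2 to 3 of a non-digit, then exactly 4 of a literal '1' (captured); then one or more of one of [4iqy] (captured as 'val'); then one or more of a non-whitespace character (lazy) (captured as 'tag').
Because the quantifier is non-greedy, it stops expanding at the earliest point where the rest of the pattern can succeed.
Matches: at [0:12] match 'ffxx1111iqis', groups = ('ffxx1111', 'iqi', 's'); at [19:31] match 'ffffeo1111i0', groups = ('ffffeo1111', 'i', '0'); at [36:51] match 'ffffgsb11114iq3', groups = ('ffffgsb1111', '4iq', '3').
3 groups means each result is a tuple of 3 captured strings — 3 here.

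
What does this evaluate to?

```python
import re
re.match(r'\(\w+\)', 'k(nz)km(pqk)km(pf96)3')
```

`re.match` only tries the pattern at the start of the string.
Here the string doesn't start with a match, so the call returns None.

None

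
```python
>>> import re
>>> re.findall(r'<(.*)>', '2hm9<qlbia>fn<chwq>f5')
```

One capturing group, so `findall` returns just the captured substring from the one match — 1 in all.

['qlbia>fn<chwq']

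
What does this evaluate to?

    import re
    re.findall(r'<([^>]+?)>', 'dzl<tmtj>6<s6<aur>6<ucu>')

['tmtj', 's6<aur', 'ucu']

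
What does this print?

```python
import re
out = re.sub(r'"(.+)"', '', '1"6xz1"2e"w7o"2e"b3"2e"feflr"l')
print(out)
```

`sub` substitutes '' at each match site.

1l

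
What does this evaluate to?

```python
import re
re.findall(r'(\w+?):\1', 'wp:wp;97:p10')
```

['wp']

After group 1 captures some text, `\1` only succeeds where that same text appears again.
Matches: at [0:5] match 'wp:wp', group 1 = 'wp'.
One capturing group, so `findall` returns just the captured substring from the one match — 1 in all.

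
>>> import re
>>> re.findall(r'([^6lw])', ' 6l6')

[' ']

Pattern: any character except [6lw] (captured).
Scanning left to right: at [0:1] match ' ', group 1 = ' '.
One capturing group, so `findall` returns just the captured substring from the one match — 1 in all.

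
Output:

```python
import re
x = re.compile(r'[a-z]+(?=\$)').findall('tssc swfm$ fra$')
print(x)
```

Lookahead/lookbehind check context without consuming it, so the matched span excludes the asserted characters.
Matches: at [5:9] → 'swfm'; at [11:14] → 'fra'.
Since nothing is captured, `findall` lists the 2 matched substrings directly.

['swfm', 'fra']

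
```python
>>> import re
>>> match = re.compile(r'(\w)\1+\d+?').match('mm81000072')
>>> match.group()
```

After group 1 captures some text, `\1` only succeeds where that same text appears again.
`re.match` only tries the pattern at the start of the string.
The match spans [0:3] → 'mm8'.
Captured: group 1 = 'm'.

'mm8'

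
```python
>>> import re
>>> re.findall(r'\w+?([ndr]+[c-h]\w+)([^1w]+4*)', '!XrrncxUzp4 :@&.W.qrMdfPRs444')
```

This matches one or more of a word character (lazy); then one or more of one of [ndr], then a character in [c-h], then one or more of a word character (captured); then one or more of any character except [1w], then zero or more of the literal '4' (captured).
Scanning left to right: at [1:29] match 'XrrncxUzp4 :@&.W.qrMdfPRs444', groups = ('rrncxUzp4', ' :@&.W.qrMdfPRs444').
Multiple groups make `findall` return tuples — one 2-tuple for the one match.

[('rrncxUzp4', ' :@&.W.qrMdfPRs444')]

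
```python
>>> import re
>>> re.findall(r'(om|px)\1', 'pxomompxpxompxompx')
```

A backreference is literal: `\1` must see the identical characters the first group matched.
Scanning left to right: at [2:6] match 'omom', group 1 = 'om'; at [6:10] match 'pxpx', group 1 = 'px'.
`findall` collects group 1 from each match (2 total).

['om', 'px']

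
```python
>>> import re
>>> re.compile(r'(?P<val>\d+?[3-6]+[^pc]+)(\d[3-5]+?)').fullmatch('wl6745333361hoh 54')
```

None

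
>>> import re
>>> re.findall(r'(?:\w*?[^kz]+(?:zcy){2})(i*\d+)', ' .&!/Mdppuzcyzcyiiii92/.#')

Pattern: zero or more of a word character (lazy), then one or more of any character except [kz], then the literal 'zcy' repeated 2 times (non-capturing group); then zero or more of a literal 'i', then one or more of a digit (captured).
Matches: at [0:22] match ' .&!/Mdppuzcyzcyiiii92', group 1 = 'iiii92'.
With a single group, `findall` returns only what that group captured — 1 item.

['iiii92']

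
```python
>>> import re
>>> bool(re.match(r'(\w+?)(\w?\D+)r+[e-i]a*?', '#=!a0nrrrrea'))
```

False

This matches one or more of a word character (lazy) (captured); then optionally a word character, then one or more of a non-digit (captured); then one or more of the literal 'r', then a character in [e-i], then zero or more of a literal 'a' (lazy).
`re.match` only tries the pattern at the start of the string.
Here position 0 doesn't satisfy it, so the call returns None, and `bool(None)` is False.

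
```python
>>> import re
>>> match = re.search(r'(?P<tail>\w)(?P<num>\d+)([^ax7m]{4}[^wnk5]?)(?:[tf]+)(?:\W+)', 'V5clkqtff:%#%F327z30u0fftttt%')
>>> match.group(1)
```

'V'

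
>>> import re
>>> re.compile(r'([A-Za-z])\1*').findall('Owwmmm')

`\1` has to match the exact text group 1 already captured.
Walking the string: at [0:1] match 'O', group 1 = 'O'; at [1:3] match 'ww', group 1 = 'w'; at [3:6] match 'mmm', group 1 = 'm'.
Because there's exactly one group, `findall` drops the full match and keeps group 1 from each hit.

['O', 'w', 'm']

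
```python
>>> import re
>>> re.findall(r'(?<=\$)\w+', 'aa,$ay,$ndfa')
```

['ay', 'ndfa']

Lookahead/lookbehind check context without consuming it, so the matched span excludes the asserted characters.
Matches: at [4:6] → 'ay'; at [8:12] → 'ndfa'.
No capturing groups, so `findall` returns the 2 full match strings.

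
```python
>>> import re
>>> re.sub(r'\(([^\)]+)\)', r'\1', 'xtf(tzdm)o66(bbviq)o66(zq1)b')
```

Matches: at [3:9] → '(tzdm)'; at [12:19] → '(bbviq)'; at [22:27] → '(zq1)'.
`\1` in the replacement pulls in group 1's text for each match.

'xtftzdmo66bbviqo66zq1b'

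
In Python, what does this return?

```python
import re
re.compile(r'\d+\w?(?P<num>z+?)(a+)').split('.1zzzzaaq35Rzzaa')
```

The pattern matches one or more of a digit, then optionally a word character; then one or more of a literal 'z' (lazy) (captured as 'num'); then one or more of a literal 'a' (captured).
Matches to split on: at [1:8] → '1zzzzaa'; at [9:16] → '35Rzzaa'.
Because the pattern has a capturing group, `split` also inserts each captured text between the pieces.

['.', 'zzz', 'aa', 'q', 'zz', 'aa', '']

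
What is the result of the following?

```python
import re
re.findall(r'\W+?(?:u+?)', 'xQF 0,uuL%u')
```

[',u', '%u']

The pattern matches one or more of a non-word character (lazy); then one or more of a literal 'u' (lazy) (non-capturing group).
A non-greedy quantifier consumes as few characters as it can — just enough that the remainder of the pattern still matches from where it stops; whatever follows it matches normally.
Walking the string: at [5:7] → ',u'; at [9:11] → '%u'.
Since nothing is captured, `findall` lists the 2 matched substrings directly.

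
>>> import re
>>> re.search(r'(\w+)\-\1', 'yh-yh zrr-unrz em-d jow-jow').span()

`\1` is not a pattern — it's the concrete string captured by group 1, re-applied verbatim.
Unlike `match`, `search` isn't anchored — it looks for the pattern anywhere in the string.
The match spans [0:5] → 'yh-yh'.
Captured: group 1 = 'yh'.

(0, 5)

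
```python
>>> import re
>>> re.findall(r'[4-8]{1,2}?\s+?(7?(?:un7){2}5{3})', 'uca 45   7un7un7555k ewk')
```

This matches 1 to 2 of a character in [4-8] (lazy); then one or more of whitespace (lazy); then optionally the literal '7', then the literal 'un7' repeated 2 times, then exactly 3 of the literal '5' (captured).
Matches: at [4:19] match '45   7un7un7555', group 1 = '7un7un7555'.
With a single group, `findall` returns only what that group captured — 1 item.

['7un7un7555']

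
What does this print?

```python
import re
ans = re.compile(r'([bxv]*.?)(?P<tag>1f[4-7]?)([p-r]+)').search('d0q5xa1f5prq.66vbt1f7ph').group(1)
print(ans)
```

Pattern: zero or more of one of [bxv], then optionally any character (captured); then the literal '1f', then optionally a character in [4-7] (captured as 'tag'); then one or more of a character in [p-r] (captured).
`re.search` tries every starting position until one works.
The match spans [4:12] → 'xa1f5prq'.
Captured: group 1 = 'xa', group 2 = '1f5', group 3 = 'prq'.

xa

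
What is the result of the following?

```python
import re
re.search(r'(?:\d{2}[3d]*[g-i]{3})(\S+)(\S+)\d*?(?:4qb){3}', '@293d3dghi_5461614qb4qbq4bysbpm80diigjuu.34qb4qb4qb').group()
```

'293d3dghi_5461614qb4qbq4bysbpm80diigjuu.34qb4qb4qb'

The match spans [1:51] → '293d3dghi_5461614qb4qbq4bysbpm80diigjuu.34qb4qb4qb'.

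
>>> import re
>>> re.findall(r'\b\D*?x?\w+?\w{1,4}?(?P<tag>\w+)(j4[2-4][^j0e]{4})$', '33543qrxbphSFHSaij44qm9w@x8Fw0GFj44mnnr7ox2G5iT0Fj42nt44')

[('w0GFj44mnnr7ox2G5iT0F', 'j42nt44')]

The pattern matches a word boundary (`\b`, zero-width); then zero or more of a non-digit (lazy), then optionally a literal 'x', then one or more of a word character (lazy); then 1 to 4 of a word character (lazy); then one or more of a word character (captured as 'tag'); then the literal 'j4', then a character in [2-4], then exactly 4 of any character except [j0e] (captured); then anchored at the end.
A non-greedy quantifier consumes as few characters as it can — just enough that the remainder of the pattern still matches from where it stops; whatever follows it matches normally.
Walking the string: at [24:56] match '@x8Fw0GFj44mnnr7ox2G5iT0Fj42nt44', groups = ('w0GFj44mnnr7ox2G5iT0F', 'j42nt44').
`findall` packs the 2 group values into a tuple for every match.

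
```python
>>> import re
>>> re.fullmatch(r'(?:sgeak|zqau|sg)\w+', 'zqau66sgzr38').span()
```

(0, 12)

`re.fullmatch` is like wrapping the pattern in `^…$` (in single-line mode).
The match spans [0:12] → 'zqau66sgzr38'.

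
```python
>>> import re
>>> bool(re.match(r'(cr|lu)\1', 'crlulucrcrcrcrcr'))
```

The backreference `\1` re-matches whatever the first group consumed, character for character.
With `match`, the pattern is implicitly anchored at the beginning.
Here position 0 doesn't satisfy it, so the call returns None, and `bool(None)` is False.

False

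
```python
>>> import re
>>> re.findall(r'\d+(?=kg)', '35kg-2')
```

['35']

The `(?=…)`/`(?<=…)` assertion just peeks at neighbouring text; it doesn't advance the match position.
With no groups in the pattern, `findall` gives back each whole match — 1 here.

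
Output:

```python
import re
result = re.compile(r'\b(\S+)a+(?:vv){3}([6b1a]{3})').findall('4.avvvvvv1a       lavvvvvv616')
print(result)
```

[('l', '616')]

The pattern matches a word boundary (`\b`, zero-width); then one or more of a non-whitespace character (captured); then one or more of the literal 'a', then the literal 'vv' repeated 3 times; then exactly 3 of one of [6b1a] (captured).
Walking the string: at [18:29] match 'lavvvvvv616', groups = ('l', '616').
Multiple groups make `findall` return tuples — one 2-tuple for the one match.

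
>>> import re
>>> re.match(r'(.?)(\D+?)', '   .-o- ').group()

This matches optionally any character (captured); then one or more of a non-digit (lazy) (captured).
With the lazy modifier that quantifier settles for the fewest repetitions that let the rest of the pattern succeed (the atoms after it are unaffected and can still be greedy).
`re.match` won't scan ahead — the pattern has to work from the very first character.
The match spans [0:2] → '  '.
Captured: group 1 = ' ', group 2 = ' '.

'  '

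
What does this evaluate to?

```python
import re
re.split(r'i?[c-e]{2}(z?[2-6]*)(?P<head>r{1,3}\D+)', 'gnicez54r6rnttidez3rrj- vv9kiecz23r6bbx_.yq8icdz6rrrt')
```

This matches optionally a literal 'i', then exactly 2 of a character in [c-e]; then optionally a literal 'z', then zero or more of a character in [2-6] (captured); then 1 to 3 of a literal 'r', then one or more of a non-digit (captured as 'head').
Matches to split on: at [14:26] → 'idez3rrj- vv'; at [44:53] → 'icdz6rrrt'.
Because the pattern has a capturing group, `split` also inserts each captured text between the pieces.

['gnicez54r6rntt', 'z3', 'rrj- vv', '9kiecz23r6bbx_.yq8', 'z6', 'rrrt', '']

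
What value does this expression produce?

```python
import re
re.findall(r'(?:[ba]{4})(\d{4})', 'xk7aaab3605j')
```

['3605']

Pattern: exactly 4 of one of [ba] (non-capturing group); then exactly 4 of a digit (captured).
Matches: at [3:11] match 'aaab3605', group 1 = '3605'.
With a single group, `findall` returns only what that group captured — 1 item.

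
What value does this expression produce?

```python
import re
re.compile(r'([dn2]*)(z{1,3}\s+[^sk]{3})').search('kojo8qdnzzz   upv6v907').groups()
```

('dn', 'zzz   upv')

This matches zero or more of one of [dn2] (captured); then 1 to 3 of the literal 'z', then one or more of whitespace, then exactly 3 of any character except [sk] (captured).
`search` walks the string left to right and returns the first match it finds.
The match spans [6:17] → 'dnzzz   upv'.
Captured: group 1 = 'dn', group 2 = 'zzz   upv'.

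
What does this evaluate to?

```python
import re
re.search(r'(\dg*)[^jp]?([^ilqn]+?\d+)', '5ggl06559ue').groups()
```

('5gg', '06559')

The match spans [0:9] → '5ggl06559'.
Captured: group 1 = '5gg', group 2 = '06559'.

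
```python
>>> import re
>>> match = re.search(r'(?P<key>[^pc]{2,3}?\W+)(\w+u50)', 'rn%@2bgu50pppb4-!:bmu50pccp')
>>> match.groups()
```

('rn%@', '2bgu50')

The match spans [0:10] → 'rn%@2bgu50'.
Captured: group 1 = 'rn%@', group 2 = '2bgu50'.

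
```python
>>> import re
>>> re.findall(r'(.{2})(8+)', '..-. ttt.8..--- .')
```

[('t.', '8')]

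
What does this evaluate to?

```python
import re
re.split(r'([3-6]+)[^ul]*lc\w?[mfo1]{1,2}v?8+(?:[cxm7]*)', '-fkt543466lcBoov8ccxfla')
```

['-fkt', '543466', 'fla']

Pattern: one or more of a character in [3-6] (captured); then zero or more of any character except [ul], then the literal 'lc', then optionally a word character; then 1 to 2 of one of [mfo1], then optionally the literal 'v', then one or more of a literal '8'; then zero or more of one of [cxm7] (non-capturing group).
With a capturing group present, the delimiter's captured portion is kept in the result list.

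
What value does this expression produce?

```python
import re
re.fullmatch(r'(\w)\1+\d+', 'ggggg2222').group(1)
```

'g'

After group 1 captures some text, `\1` only succeeds where that same text appears again.
`fullmatch` succeeds only if the pattern covers the string from start to end.
The match spans [0:9] → 'ggggg2222'.
Captured: group 1 = 'g'.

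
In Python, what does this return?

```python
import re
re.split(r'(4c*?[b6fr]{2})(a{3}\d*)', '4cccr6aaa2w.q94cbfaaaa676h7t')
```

['', '4cccr6', 'aaa2', 'w.q9', '4cbf', 'aaa', 'a676h7t']

Pattern: a literal '4', then zero or more of a literal 'c' (lazy), then exactly 2 of one of [b6fr] (captured); then exactly 3 of a literal 'a', then zero or more of a digit (captured).
Matches to split on: at [0:10] → '4cccr6aaa2'; at [14:21] → '4cbfaaa'.
The group in the pattern means `split` returns the separators' captures alongside the pieces.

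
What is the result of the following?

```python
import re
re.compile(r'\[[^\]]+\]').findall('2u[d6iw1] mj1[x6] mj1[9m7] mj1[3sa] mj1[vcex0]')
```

['[d6iw1]', '[x6]', '[9m7]', '[3sa]', '[vcex0]']

Walking the string: at [2:9] → '[d6iw1]'; at [13:17] → '[x6]'; at [21:26] → '[9m7]'; at [30:35] → '[3sa]'; at [39:46] → '[vcex0]'.
No capturing groups, so `findall` returns the 5 full match strings.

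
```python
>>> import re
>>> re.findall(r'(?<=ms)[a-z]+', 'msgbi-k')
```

['gbi']

The lookaround is zero-width — it requires the adjacent text to match without consuming it, so the asserted text isn't part of the match.
Since nothing is captured, `findall` lists the 1 matched substring directly.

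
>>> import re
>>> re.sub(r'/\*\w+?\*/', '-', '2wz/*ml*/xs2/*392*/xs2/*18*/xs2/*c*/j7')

'2wz-xs2-xs2-xs2-j7'

Matches: at [3:9] → '/*ml*/'; at [12:19] → '/*392*/'; at [22:28] → '/*18*/'; at [31:36] → '/*c*/'.
`sub` substitutes '-' at each match site.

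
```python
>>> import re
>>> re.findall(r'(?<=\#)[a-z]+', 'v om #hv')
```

['hv']

The positive lookaround only admits positions where the adjacent text matches; those characters stay outside the span.
Scanning left to right: at [6:8] → 'hv'.
`findall` yields the raw match text (1 of them) because the pattern has no groups.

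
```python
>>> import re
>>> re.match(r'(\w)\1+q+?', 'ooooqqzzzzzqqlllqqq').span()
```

With `match`, the pattern is implicitly anchored at the beginning.
The match spans [0:5] → 'ooooq'.

(0, 5)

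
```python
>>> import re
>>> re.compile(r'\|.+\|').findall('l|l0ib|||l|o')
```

['|l0ib|||l|']

Scanning left to right: at [1:11] → '|l0ib|||l|'.
No capturing groups, so `findall` returns the 1 full match string.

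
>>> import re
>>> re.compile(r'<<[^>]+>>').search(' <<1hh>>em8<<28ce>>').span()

`re.search` scans for the first position where the pattern succeeds.
The match spans [1:8] → '<<1hh>>'.

(1, 8)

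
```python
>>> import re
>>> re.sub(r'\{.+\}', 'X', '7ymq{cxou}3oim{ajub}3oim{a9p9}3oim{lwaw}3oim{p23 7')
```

'7ymqX3oim{p23 7'

Matches: at [4:40] → '{cxou}3oim{ajub}3oim{a9p9}3oim{lwaw}'.
`sub` substitutes 'X' at each match site.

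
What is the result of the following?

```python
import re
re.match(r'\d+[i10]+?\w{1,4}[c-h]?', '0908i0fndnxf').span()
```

This matches one or more of a digit; then one or more of one of [i10] (lazy); then 1 to 4 of a word character, then optionally a character in [c-h].
The `?` after the quantifier makes it lazy — it takes as little as possible before letting the rest of the pattern try.
`match` is anchored at position 0; if the pattern doesn't fit there, it returns None.
The match spans [0:9] → '0908i0fnd'.

(0, 9)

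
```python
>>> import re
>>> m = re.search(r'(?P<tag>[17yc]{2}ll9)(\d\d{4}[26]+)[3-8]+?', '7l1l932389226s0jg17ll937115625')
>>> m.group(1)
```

'17ll9'

This matches exactly 2 of one of [17yc], then the literal 'll9' (captured as 'tag'); then a digit, then exactly 4 of a digit, then one or more of one of [26] (captured); then one or more of a character in [3-8] (lazy).
`search` walks the string left to right and returns the first match it finds.
The match spans [17:30] → '17ll937115625'.
Captured: group 1 = '17ll9', group 2 = '3711562'.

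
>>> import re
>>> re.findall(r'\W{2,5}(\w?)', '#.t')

The pattern matches 2 to 5 of a non-word character; then optionally a word character (captured).
One capturing group, so `findall` returns just the captured substring from the one match — 1 in all.

['t']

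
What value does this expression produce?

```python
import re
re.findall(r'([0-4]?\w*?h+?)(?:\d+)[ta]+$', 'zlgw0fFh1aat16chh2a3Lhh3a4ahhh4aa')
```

['zlgw0fFh1aat16chh2a3Lhh3a4ahhh']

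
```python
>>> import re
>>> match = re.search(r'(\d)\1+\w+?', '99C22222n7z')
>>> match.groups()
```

('9',)

The backreference `\1` re-matches whatever the first group consumed, character for character.
Unlike `match`, `search` isn't anchored — it looks for the pattern anywhere in the string.
The match spans [0:3] → '99C'.
Captured: group 1 = '9'.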